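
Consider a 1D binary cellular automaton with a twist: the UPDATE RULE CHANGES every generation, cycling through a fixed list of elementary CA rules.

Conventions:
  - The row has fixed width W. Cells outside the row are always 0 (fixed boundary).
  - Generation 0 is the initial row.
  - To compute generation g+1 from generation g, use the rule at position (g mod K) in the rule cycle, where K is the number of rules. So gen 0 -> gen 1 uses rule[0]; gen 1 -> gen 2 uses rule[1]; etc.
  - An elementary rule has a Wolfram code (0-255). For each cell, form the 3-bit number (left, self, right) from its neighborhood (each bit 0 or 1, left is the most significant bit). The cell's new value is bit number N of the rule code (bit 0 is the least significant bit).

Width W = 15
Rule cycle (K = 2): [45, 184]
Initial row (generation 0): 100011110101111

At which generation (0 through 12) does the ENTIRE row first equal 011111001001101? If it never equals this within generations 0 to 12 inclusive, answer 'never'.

Gen 0: 100011110101111
Gen 1 (rule 45): 101010001111000
Gen 2 (rule 184): 010101001110100
Gen 3 (rule 45): 011111001001101
Gen 4 (rule 184): 011110100101010
Gen 5 (rule 45): 010001100111110
Gen 6 (rule 184): 001001010111101
Gen 7 (rule 45): 101001111100011
Gen 8 (rule 184): 010101111010010
Gen 9 (rule 45): 011111000110010
Gen 10 (rule 184): 011110100101001
Gen 11 (rule 45): 010001100111001
Gen 12 (rule 184): 001001010110100

Answer: 3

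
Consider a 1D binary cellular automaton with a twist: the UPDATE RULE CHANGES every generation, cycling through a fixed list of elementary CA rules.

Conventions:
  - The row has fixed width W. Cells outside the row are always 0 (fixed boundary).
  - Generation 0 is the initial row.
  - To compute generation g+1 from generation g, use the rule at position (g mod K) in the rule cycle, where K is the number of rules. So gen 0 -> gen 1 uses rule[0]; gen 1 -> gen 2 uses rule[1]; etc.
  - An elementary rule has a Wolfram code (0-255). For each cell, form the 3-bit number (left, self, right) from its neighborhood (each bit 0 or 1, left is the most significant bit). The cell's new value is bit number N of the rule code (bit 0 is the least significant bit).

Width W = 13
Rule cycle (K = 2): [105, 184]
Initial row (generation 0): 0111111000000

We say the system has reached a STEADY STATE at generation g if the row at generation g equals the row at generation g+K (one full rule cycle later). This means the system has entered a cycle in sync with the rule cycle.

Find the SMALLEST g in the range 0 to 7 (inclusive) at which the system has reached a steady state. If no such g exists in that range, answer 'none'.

Answer: none

Derivation:
Gen 0: 0111111000000
Gen 1 (rule 105): 0100001011111
Gen 2 (rule 184): 0010000111110
Gen 3 (rule 105): 1000110100010
Gen 4 (rule 184): 0100101010001
Gen 5 (rule 105): 0000010100100
Gen 6 (rule 184): 0000001010010
Gen 7 (rule 105): 1111100100000
Gen 8 (rule 184): 1111010010000
Gen 9 (rule 105): 1001100000111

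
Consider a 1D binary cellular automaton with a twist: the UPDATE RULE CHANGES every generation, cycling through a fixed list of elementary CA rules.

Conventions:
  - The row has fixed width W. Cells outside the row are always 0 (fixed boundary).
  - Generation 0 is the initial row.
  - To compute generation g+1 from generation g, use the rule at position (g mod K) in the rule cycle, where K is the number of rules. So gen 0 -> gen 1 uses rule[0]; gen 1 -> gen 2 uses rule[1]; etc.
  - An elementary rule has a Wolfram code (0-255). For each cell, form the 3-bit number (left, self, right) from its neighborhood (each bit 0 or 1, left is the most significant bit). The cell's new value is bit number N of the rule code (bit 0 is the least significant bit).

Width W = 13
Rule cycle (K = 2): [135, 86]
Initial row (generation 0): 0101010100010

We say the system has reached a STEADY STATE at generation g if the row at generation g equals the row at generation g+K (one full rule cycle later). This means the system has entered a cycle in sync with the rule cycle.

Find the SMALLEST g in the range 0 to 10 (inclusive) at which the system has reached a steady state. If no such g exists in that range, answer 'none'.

Answer: none

Derivation:
Gen 0: 0101010100010
Gen 1 (rule 135): 1101010101110
Gen 2 (rule 86): 0101010100011
Gen 3 (rule 135): 1101010101100
Gen 4 (rule 86): 0101010100110
Gen 5 (rule 135): 1101010101000
Gen 6 (rule 86): 0101010101100
Gen 7 (rule 135): 1101010100001
Gen 8 (rule 86): 0101010110011
Gen 9 (rule 135): 1101010000100
Gen 10 (rule 86): 0101011001110
Gen 11 (rule 135): 1101000010100
Gen 12 (rule 86): 0101100110110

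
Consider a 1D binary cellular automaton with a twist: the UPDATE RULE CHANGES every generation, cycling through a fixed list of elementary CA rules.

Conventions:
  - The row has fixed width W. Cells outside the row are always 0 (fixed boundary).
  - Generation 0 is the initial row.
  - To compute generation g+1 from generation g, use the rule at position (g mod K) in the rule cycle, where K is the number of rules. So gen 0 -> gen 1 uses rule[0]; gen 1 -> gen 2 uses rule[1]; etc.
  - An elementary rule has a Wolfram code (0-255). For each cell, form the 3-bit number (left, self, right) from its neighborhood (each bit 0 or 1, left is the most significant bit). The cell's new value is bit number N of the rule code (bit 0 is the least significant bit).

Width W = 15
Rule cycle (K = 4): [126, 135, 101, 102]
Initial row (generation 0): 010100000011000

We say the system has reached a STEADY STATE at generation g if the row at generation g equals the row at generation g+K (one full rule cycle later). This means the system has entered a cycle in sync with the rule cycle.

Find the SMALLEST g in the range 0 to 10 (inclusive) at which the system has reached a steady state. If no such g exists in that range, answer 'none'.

Answer: none

Derivation:
Gen 0: 010100000011000
Gen 1 (rule 126): 111110000111100
Gen 2 (rule 135): 011100111011001
Gen 3 (rule 101): 000100001101001
Gen 4 (rule 102): 001100010111011
Gen 5 (rule 126): 011110111101111
Gen 6 (rule 135): 101100011000110
Gen 7 (rule 101): 110101001010010
Gen 8 (rule 102): 011111011110110
Gen 9 (rule 126): 110001110011111
Gen 10 (rule 135): 000110100101110
Gen 11 (rule 101): 110011100110010
Gen 12 (rule 102): 010100101010110
Gen 13 (rule 126): 111111111111111
Gen 14 (rule 135): 011111111111110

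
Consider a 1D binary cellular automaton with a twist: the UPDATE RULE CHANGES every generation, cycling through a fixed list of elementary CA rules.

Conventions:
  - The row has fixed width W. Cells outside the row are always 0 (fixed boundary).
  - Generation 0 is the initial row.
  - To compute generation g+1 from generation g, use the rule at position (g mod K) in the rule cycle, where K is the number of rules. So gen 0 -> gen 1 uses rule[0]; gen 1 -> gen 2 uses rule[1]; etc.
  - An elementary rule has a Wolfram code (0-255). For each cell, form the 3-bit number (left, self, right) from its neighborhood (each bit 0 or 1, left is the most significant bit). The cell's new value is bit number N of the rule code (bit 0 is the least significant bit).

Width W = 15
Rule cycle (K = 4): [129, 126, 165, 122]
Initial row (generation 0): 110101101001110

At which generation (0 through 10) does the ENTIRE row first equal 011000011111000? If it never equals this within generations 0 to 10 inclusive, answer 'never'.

Answer: 6

Derivation:
Gen 0: 110101101001110
Gen 1 (rule 129): 000000000000100
Gen 2 (rule 126): 000000000001110
Gen 3 (rule 165): 111111111100100
Gen 4 (rule 122): 100000000111010
Gen 5 (rule 129): 001111110010000
Gen 6 (rule 126): 011000011111000
Gen 7 (rule 165): 000011001110011
Gen 8 (rule 122): 000111111011111
Gen 9 (rule 129): 110011110001110
Gen 10 (rule 126): 111110011011011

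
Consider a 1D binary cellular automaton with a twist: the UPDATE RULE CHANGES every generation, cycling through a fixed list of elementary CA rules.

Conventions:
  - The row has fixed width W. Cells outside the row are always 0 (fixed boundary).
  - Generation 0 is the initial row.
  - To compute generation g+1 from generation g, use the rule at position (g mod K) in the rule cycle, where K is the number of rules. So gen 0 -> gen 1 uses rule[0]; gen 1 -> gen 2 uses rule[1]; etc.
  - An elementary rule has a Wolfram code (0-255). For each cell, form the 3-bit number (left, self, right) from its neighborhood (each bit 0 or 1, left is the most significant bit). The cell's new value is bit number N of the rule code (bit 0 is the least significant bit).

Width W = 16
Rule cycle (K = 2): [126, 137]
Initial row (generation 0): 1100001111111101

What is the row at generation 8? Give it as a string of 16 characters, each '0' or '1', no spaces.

Answer: 0001001111100110

Derivation:
Gen 0: 1100001111111101
Gen 1 (rule 126): 1110011000000111
Gen 2 (rule 137): 1100010011110110
Gen 3 (rule 126): 1110111110011111
Gen 4 (rule 137): 1100111100011110
Gen 5 (rule 126): 1111100110110011
Gen 6 (rule 137): 1111000100100010
Gen 7 (rule 126): 1001101111110111
Gen 8 (rule 137): 0001001111100110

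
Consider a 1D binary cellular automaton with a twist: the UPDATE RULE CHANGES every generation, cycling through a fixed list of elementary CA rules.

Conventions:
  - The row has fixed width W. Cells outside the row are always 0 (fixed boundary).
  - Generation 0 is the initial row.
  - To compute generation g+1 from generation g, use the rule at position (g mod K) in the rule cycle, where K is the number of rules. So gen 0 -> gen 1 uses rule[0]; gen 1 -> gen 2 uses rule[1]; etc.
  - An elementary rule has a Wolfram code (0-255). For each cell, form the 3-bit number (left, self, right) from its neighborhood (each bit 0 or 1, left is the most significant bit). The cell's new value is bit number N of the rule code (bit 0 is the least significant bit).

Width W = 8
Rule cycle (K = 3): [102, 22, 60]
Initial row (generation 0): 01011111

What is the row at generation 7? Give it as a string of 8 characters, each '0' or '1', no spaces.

Gen 0: 01011111
Gen 1 (rule 102): 11100001
Gen 2 (rule 22): 00010011
Gen 3 (rule 60): 00011010
Gen 4 (rule 102): 00101110
Gen 5 (rule 22): 01100001
Gen 6 (rule 60): 01010001
Gen 7 (rule 102): 11110011

Answer: 11110011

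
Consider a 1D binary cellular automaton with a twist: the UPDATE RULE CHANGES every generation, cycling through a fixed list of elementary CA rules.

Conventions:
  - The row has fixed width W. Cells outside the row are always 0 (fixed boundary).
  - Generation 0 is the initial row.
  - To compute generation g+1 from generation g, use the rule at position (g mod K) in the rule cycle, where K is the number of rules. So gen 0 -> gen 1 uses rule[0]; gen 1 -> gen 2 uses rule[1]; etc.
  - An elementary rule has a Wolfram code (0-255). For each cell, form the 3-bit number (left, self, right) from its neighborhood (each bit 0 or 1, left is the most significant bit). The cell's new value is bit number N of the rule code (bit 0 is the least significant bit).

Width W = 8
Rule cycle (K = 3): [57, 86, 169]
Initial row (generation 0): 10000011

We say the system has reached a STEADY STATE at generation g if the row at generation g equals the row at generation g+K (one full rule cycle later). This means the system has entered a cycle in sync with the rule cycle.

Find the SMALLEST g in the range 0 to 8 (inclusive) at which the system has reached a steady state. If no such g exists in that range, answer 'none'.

Gen 0: 10000011
Gen 1 (rule 57): 01111010
Gen 2 (rule 86): 10001011
Gen 3 (rule 169): 00100110
Gen 4 (rule 57): 10010101
Gen 5 (rule 86): 11110101
Gen 6 (rule 169): 11101010
Gen 7 (rule 57): 10010101
Gen 8 (rule 86): 11110101
Gen 9 (rule 169): 11101010
Gen 10 (rule 57): 10010101
Gen 11 (rule 86): 11110101

Answer: 4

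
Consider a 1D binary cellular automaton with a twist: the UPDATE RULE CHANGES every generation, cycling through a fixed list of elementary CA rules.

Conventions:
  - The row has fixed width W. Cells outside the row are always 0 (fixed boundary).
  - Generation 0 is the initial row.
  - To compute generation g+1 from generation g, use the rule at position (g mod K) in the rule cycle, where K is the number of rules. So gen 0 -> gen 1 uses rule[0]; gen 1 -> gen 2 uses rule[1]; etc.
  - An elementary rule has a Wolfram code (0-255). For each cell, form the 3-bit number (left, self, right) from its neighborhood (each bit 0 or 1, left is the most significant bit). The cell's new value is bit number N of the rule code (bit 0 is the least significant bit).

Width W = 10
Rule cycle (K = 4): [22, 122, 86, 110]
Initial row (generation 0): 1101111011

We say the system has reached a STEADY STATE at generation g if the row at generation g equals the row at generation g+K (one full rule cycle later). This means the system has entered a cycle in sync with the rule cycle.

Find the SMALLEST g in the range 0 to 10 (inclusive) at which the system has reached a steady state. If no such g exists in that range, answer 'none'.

Answer: 1

Derivation:
Gen 0: 1101111011
Gen 1 (rule 22): 0000000000
Gen 2 (rule 122): 0000000000
Gen 3 (rule 86): 0000000000
Gen 4 (rule 110): 0000000000
Gen 5 (rule 22): 0000000000
Gen 6 (rule 122): 0000000000
Gen 7 (rule 86): 0000000000
Gen 8 (rule 110): 0000000000
Gen 9 (rule 22): 0000000000
Gen 10 (rule 122): 0000000000
Gen 11 (rule 86): 0000000000
Gen 12 (rule 110): 0000000000
Gen 13 (rule 22): 0000000000
Gen 14 (rule 122): 0000000000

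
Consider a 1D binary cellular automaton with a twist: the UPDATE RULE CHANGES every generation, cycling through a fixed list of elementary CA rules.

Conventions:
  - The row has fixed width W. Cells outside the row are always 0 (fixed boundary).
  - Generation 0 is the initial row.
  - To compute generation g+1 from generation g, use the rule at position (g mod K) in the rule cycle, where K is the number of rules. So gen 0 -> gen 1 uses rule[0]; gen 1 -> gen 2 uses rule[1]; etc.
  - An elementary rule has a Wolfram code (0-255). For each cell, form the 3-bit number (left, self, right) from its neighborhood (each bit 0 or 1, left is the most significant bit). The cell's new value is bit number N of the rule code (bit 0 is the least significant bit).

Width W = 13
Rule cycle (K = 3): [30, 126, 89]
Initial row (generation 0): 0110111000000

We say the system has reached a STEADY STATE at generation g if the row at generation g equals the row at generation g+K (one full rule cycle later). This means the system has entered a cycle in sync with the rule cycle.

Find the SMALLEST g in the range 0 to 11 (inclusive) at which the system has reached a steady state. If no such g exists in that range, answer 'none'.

Answer: none

Derivation:
Gen 0: 0110111000000
Gen 1 (rule 30): 1100100100000
Gen 2 (rule 126): 1111111110000
Gen 3 (rule 89): 1000000011111
Gen 4 (rule 30): 1100000110000
Gen 5 (rule 126): 1110001111000
Gen 6 (rule 89): 1011101001111
Gen 7 (rule 30): 1010001111000
Gen 8 (rule 126): 1111011001100
Gen 9 (rule 89): 1001011101111
Gen 10 (rule 30): 1111010001000
Gen 11 (rule 126): 1001111011100
Gen 12 (rule 89): 0101001010111
Gen 13 (rule 30): 1101111010100
Gen 14 (rule 126): 1111001111110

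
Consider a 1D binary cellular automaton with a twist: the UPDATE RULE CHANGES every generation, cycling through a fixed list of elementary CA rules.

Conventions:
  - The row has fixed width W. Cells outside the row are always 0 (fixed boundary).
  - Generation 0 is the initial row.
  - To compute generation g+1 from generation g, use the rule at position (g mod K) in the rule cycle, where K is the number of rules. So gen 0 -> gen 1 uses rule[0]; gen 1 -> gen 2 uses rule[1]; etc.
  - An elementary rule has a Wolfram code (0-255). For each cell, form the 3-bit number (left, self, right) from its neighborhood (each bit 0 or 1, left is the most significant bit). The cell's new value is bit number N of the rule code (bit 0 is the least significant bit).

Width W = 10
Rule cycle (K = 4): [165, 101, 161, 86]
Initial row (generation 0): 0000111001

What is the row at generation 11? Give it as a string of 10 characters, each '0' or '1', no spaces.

Gen 0: 0000111001
Gen 1 (rule 165): 1110010001
Gen 2 (rule 101): 0010010101
Gen 3 (rule 161): 1000001010
Gen 4 (rule 86): 1100011011
Gen 5 (rule 165): 0001000100
Gen 6 (rule 101): 1101010101
Gen 7 (rule 161): 0010101010
Gen 8 (rule 86): 0110101011
Gen 9 (rule 165): 0001111100
Gen 10 (rule 101): 1100000101
Gen 11 (rule 161): 0001110010

Answer: 0001110010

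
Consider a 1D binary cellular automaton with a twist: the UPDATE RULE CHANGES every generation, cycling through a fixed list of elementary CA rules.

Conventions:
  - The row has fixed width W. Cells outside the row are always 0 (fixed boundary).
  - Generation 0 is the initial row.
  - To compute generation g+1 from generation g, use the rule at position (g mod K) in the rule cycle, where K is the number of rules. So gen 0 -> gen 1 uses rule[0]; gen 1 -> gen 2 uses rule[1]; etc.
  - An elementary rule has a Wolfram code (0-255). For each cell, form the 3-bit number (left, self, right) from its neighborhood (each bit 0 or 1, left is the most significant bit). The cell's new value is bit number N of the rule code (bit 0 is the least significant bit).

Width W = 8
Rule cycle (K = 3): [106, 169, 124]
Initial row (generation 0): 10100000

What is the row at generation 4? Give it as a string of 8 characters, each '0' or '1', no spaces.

Gen 0: 10100000
Gen 1 (rule 106): 01000000
Gen 2 (rule 169): 00011111
Gen 3 (rule 124): 00010001
Gen 4 (rule 106): 00100010

Answer: 00100010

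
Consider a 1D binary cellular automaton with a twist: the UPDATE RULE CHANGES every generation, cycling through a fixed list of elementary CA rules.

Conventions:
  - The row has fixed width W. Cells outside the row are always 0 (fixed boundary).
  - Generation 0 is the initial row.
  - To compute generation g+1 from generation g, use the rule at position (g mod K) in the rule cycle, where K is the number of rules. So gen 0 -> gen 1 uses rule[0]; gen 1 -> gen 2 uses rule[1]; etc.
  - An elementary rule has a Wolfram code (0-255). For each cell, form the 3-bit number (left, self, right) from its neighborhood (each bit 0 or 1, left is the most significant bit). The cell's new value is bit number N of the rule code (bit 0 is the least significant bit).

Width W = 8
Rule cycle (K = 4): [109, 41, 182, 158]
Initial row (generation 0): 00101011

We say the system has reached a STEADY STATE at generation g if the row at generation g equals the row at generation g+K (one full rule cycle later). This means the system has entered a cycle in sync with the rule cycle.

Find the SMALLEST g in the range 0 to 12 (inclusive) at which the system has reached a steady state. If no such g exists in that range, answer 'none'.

Gen 0: 00101011
Gen 1 (rule 109): 10111111
Gen 2 (rule 41): 01100000
Gen 3 (rule 182): 10010000
Gen 4 (rule 158): 11111000
Gen 5 (rule 109): 10001011
Gen 6 (rule 41): 00100110
Gen 7 (rule 182): 01111001
Gen 8 (rule 158): 11110111
Gen 9 (rule 109): 10011101
Gen 10 (rule 41): 00010010
Gen 11 (rule 182): 00111111
Gen 12 (rule 158): 01111110
Gen 13 (rule 109): 01000010
Gen 14 (rule 41): 00011000
Gen 15 (rule 182): 00100100
Gen 16 (rule 158): 01111110

Answer: 12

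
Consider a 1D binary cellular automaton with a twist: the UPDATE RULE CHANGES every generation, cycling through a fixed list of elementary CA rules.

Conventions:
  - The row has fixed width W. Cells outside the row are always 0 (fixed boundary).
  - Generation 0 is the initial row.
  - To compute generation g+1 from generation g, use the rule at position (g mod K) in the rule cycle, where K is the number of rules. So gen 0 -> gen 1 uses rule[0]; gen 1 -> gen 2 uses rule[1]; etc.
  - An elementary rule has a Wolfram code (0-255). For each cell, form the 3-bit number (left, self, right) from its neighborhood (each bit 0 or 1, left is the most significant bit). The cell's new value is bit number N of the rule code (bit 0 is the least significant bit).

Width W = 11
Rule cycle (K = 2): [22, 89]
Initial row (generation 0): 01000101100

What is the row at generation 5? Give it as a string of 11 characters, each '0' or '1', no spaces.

Gen 0: 01000101100
Gen 1 (rule 22): 11101100010
Gen 2 (rule 89): 10101111001
Gen 3 (rule 22): 10100000111
Gen 4 (rule 89): 00011110101
Gen 5 (rule 22): 00100000101

Answer: 00100000101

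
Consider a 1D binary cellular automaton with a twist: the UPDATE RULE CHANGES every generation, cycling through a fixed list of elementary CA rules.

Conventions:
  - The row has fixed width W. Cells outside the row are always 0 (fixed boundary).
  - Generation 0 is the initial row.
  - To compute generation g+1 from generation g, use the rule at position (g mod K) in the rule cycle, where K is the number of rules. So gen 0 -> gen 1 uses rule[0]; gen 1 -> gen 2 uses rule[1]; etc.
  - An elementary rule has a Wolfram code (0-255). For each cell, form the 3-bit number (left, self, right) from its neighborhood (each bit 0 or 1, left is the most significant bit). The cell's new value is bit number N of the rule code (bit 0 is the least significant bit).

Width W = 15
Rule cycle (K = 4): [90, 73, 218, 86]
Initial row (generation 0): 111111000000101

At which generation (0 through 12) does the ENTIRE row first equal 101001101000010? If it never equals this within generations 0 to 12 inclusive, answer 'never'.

Gen 0: 111111000000101
Gen 1 (rule 90): 100001100001000
Gen 2 (rule 73): 001101101100011
Gen 3 (rule 218): 011101101110111
Gen 4 (rule 86): 100100100010001
Gen 5 (rule 90): 011011010101010
Gen 6 (rule 73): 011011000000000
Gen 7 (rule 218): 111011100000000
Gen 8 (rule 86): 001000110000000
Gen 9 (rule 90): 010101111000000
Gen 10 (rule 73): 000001001011111
Gen 11 (rule 218): 000010110011111
Gen 12 (rule 86): 000110011100001

Answer: never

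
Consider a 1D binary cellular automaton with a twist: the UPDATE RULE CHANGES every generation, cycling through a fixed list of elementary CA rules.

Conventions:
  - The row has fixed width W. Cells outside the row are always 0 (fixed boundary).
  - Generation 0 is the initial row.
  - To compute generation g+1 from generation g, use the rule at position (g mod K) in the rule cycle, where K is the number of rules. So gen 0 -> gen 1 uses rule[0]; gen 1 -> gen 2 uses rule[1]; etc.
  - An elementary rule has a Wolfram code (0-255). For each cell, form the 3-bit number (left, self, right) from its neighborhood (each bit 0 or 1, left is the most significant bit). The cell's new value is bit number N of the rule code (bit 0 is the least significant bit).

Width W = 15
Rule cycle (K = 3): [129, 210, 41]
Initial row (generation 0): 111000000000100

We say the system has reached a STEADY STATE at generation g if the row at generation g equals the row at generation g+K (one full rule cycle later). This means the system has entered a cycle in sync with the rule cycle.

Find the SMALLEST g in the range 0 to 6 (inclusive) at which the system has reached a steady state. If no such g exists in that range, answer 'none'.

Answer: none

Derivation:
Gen 0: 111000000000100
Gen 1 (rule 129): 010011111110001
Gen 2 (rule 210): 101101111111010
Gen 3 (rule 41): 011011000000100
Gen 4 (rule 129): 000000011110001
Gen 5 (rule 210): 000000101111010
Gen 6 (rule 41): 111110011000100
Gen 7 (rule 129): 011100000010001
Gen 8 (rule 210): 101110000101010
Gen 9 (rule 41): 011000110010100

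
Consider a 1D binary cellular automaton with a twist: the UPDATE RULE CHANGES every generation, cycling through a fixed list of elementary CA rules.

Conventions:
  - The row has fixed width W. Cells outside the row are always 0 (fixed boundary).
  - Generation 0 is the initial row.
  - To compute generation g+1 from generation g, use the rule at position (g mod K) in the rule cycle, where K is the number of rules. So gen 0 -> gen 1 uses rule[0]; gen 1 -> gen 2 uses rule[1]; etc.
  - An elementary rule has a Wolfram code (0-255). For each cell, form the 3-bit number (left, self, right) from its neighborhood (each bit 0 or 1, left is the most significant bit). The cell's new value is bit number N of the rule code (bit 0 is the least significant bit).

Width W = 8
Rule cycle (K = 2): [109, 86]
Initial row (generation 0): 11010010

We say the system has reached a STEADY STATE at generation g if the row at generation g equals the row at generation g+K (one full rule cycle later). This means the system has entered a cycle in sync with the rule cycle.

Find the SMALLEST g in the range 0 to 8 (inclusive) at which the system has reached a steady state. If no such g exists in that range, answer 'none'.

Gen 0: 11010010
Gen 1 (rule 109): 11110010
Gen 2 (rule 86): 00011111
Gen 3 (rule 109): 11010001
Gen 4 (rule 86): 01011011
Gen 5 (rule 109): 01111111
Gen 6 (rule 86): 10000001
Gen 7 (rule 109): 10111101
Gen 8 (rule 86): 10000101
Gen 9 (rule 109): 10110111
Gen 10 (rule 86): 10010001

Answer: none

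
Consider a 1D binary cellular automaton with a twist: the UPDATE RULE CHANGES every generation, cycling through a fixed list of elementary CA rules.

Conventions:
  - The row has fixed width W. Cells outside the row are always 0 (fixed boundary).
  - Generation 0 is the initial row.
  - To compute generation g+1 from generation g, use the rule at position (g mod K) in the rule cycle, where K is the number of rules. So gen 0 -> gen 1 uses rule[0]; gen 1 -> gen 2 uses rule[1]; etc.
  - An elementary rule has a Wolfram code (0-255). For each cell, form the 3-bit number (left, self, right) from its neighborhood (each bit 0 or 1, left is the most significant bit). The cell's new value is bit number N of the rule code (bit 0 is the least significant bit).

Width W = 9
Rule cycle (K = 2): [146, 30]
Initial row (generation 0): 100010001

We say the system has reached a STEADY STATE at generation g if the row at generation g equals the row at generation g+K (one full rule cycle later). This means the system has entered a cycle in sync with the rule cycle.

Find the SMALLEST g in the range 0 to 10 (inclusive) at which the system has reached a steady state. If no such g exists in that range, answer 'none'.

Gen 0: 100010001
Gen 1 (rule 146): 010101010
Gen 2 (rule 30): 110101011
Gen 3 (rule 146): 000000000
Gen 4 (rule 30): 000000000
Gen 5 (rule 146): 000000000
Gen 6 (rule 30): 000000000
Gen 7 (rule 146): 000000000
Gen 8 (rule 30): 000000000
Gen 9 (rule 146): 000000000
Gen 10 (rule 30): 000000000
Gen 11 (rule 146): 000000000
Gen 12 (rule 30): 000000000

Answer: 3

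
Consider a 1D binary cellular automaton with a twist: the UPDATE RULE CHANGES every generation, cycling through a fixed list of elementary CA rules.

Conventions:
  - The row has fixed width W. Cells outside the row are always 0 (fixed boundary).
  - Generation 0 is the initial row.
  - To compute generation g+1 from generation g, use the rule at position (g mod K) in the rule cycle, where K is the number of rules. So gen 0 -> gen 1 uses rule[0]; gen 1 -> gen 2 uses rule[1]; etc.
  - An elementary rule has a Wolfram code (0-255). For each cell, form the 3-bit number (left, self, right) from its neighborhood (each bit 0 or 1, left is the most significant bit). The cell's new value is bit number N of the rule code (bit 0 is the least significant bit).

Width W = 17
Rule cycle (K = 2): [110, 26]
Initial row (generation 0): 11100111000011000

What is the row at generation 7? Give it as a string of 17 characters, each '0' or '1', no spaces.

Gen 0: 11100111000011000
Gen 1 (rule 110): 10101101000111000
Gen 2 (rule 26): 00001000101100100
Gen 3 (rule 110): 00011001111101100
Gen 4 (rule 26): 00110111000001010
Gen 5 (rule 110): 01111101000011110
Gen 6 (rule 26): 11000000100110001
Gen 7 (rule 110): 11000001101110011

Answer: 11000001101110011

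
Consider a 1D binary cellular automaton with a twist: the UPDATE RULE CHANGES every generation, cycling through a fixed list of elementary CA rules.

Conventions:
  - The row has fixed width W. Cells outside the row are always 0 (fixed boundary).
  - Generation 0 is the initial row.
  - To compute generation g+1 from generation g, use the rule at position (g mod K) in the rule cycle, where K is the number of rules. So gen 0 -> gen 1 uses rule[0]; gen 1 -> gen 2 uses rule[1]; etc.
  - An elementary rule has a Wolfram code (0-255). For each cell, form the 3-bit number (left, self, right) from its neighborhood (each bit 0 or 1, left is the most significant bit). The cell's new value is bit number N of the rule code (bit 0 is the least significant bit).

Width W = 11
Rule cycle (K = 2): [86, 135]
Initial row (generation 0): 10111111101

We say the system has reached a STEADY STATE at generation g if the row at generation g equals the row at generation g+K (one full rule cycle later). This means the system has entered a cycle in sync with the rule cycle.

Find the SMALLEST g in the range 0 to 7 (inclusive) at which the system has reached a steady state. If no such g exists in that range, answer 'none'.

Gen 0: 10111111101
Gen 1 (rule 86): 10000000101
Gen 2 (rule 135): 10111111101
Gen 3 (rule 86): 10000000101
Gen 4 (rule 135): 10111111101
Gen 5 (rule 86): 10000000101
Gen 6 (rule 135): 10111111101
Gen 7 (rule 86): 10000000101
Gen 8 (rule 135): 10111111101
Gen 9 (rule 86): 10000000101

Answer: 0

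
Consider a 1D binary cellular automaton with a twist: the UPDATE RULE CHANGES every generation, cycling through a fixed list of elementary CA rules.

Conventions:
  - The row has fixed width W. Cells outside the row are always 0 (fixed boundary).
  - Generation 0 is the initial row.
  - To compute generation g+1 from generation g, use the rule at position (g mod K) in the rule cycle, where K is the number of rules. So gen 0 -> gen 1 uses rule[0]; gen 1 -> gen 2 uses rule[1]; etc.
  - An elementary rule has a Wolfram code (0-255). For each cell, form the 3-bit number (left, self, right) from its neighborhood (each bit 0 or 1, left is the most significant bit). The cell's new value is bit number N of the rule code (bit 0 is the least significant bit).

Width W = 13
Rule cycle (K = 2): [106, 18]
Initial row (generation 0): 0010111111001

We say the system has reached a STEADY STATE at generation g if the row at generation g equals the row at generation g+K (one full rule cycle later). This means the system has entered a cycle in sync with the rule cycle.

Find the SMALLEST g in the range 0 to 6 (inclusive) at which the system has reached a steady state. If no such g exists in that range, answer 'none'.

Gen 0: 0010111111001
Gen 1 (rule 106): 0101100001010
Gen 2 (rule 18): 1000010010001
Gen 3 (rule 106): 0000100100010
Gen 4 (rule 18): 0001011010101
Gen 5 (rule 106): 0010111101010
Gen 6 (rule 18): 0100000000001
Gen 7 (rule 106): 1000000000010
Gen 8 (rule 18): 0100000000101

Answer: none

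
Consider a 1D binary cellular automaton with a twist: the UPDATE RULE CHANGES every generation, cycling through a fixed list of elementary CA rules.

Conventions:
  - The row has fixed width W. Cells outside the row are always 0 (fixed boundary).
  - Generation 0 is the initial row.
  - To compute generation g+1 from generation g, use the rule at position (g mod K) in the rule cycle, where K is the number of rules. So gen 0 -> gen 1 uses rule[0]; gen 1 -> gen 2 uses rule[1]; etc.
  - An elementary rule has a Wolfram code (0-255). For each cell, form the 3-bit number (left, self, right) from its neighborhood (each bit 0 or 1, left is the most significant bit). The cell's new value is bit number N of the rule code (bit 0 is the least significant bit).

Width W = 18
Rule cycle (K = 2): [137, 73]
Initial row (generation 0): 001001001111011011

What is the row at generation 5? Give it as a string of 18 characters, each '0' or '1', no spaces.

Gen 0: 001001001111011011
Gen 1 (rule 137): 100000001110010010
Gen 2 (rule 73): 001111101010000000
Gen 3 (rule 137): 101111000000111111
Gen 4 (rule 73): 001001011110100001
Gen 5 (rule 137): 100000011100001100

Answer: 100000011100001100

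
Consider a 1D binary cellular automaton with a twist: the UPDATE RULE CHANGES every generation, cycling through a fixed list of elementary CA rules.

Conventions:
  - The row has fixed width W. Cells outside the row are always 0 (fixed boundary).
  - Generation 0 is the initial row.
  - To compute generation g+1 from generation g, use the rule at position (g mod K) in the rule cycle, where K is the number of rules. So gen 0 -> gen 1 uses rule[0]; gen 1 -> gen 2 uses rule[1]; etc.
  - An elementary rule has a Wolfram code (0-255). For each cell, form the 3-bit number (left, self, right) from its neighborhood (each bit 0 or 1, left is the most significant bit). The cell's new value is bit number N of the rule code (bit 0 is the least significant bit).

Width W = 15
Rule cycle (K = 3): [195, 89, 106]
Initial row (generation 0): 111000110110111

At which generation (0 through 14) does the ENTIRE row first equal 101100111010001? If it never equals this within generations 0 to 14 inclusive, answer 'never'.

Gen 0: 111000110110111
Gen 1 (rule 195): 011011010010011
Gen 2 (rule 89): 011011001001011
Gen 3 (rule 106): 111111010010111
Gen 4 (rule 195): 011111000100011
Gen 5 (rule 89): 010001110011011
Gen 6 (rule 106): 100011010111111
Gen 7 (rule 195): 001101000011111
Gen 8 (rule 89): 101100111010001
Gen 9 (rule 106): 011101101100010
Gen 10 (rule 195): 101100100101100
Gen 11 (rule 89): 001110010001111
Gen 12 (rule 106): 011010100011001
Gen 13 (rule 195): 101000001101010
Gen 14 (rule 89): 000111101100001

Answer: 8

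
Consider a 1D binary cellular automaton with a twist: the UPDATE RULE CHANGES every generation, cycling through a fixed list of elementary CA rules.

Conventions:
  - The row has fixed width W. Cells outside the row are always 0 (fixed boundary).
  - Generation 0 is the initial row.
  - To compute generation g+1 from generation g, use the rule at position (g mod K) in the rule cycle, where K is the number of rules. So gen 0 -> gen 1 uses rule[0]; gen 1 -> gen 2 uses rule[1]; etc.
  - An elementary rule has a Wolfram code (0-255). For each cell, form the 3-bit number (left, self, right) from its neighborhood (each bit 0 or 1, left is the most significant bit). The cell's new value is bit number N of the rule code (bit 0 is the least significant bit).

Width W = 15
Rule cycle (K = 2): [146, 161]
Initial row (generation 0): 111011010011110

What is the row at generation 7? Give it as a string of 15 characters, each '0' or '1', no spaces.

Answer: 001010101010101

Derivation:
Gen 0: 111011010011110
Gen 1 (rule 146): 010000001101101
Gen 2 (rule 161): 000111100010010
Gen 3 (rule 146): 001011010101101
Gen 4 (rule 161): 100100101010010
Gen 5 (rule 146): 011011000001101
Gen 6 (rule 161): 000100011100010
Gen 7 (rule 146): 001010101010101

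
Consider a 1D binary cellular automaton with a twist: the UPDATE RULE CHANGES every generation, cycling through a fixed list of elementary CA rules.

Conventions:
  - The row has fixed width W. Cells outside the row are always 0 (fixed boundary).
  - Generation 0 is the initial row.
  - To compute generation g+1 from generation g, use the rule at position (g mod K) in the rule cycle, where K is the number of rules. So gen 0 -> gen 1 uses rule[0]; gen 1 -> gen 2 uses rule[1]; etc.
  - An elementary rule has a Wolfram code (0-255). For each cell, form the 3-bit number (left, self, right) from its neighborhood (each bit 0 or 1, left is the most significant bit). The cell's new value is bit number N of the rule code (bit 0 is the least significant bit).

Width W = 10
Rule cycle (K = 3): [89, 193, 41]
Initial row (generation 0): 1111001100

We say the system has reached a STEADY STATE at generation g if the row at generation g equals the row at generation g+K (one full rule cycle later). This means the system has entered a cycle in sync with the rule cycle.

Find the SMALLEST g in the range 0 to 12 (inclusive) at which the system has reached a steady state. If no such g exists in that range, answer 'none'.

Answer: 7

Derivation:
Gen 0: 1111001100
Gen 1 (rule 89): 1001101111
Gen 2 (rule 193): 0000100111
Gen 3 (rule 41): 1110000100
Gen 4 (rule 89): 1011110011
Gen 5 (rule 193): 0001110001
Gen 6 (rule 41): 1101000100
Gen 7 (rule 89): 1100110011
Gen 8 (rule 193): 0100010001
Gen 9 (rule 41): 0001000100
Gen 10 (rule 89): 1100110011
Gen 11 (rule 193): 0100010001
Gen 12 (rule 41): 0001000100
Gen 13 (rule 89): 1100110011
Gen 14 (rule 193): 0100010001
Gen 15 (rule 41): 0001000100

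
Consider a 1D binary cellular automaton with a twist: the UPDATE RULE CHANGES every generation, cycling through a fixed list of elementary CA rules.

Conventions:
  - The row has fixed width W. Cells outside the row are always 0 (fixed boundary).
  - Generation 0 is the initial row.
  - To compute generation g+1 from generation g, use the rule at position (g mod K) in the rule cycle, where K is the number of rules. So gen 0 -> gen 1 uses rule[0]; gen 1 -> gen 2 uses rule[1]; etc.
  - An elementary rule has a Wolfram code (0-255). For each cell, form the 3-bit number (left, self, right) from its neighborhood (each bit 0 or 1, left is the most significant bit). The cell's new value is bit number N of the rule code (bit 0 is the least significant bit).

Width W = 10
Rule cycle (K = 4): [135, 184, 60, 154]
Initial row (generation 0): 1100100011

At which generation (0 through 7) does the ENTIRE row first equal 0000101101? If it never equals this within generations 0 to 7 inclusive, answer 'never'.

Gen 0: 1100100011
Gen 1 (rule 135): 0001101100
Gen 2 (rule 184): 0001011010
Gen 3 (rule 60): 0001110111
Gen 4 (rule 154): 0011100110
Gen 5 (rule 135): 1101001000
Gen 6 (rule 184): 1010100100
Gen 7 (rule 60): 1111110110

Answer: never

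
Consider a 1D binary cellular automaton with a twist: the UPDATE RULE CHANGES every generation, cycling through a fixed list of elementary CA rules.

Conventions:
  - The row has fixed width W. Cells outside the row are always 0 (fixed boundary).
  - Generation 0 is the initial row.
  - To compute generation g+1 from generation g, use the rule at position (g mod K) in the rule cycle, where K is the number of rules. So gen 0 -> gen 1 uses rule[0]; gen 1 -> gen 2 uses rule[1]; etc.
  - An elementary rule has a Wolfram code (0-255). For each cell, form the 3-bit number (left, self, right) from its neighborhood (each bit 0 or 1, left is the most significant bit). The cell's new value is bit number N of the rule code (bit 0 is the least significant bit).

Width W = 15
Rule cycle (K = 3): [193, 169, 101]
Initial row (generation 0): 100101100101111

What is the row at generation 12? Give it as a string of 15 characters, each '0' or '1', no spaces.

Answer: 111110111010101

Derivation:
Gen 0: 100101100101111
Gen 1 (rule 193): 000000100000111
Gen 2 (rule 169): 111110001110110
Gen 3 (rule 101): 000010100011010
Gen 4 (rule 193): 111000001001000
Gen 5 (rule 169): 110011100000011
Gen 6 (rule 101): 010000101111001
Gen 7 (rule 193): 000110000111000
Gen 8 (rule 169): 110100110110011
Gen 9 (rule 101): 011100011010001
Gen 10 (rule 193): 001101001000100
Gen 11 (rule 169): 101010000010001
Gen 12 (rule 101): 111110111010101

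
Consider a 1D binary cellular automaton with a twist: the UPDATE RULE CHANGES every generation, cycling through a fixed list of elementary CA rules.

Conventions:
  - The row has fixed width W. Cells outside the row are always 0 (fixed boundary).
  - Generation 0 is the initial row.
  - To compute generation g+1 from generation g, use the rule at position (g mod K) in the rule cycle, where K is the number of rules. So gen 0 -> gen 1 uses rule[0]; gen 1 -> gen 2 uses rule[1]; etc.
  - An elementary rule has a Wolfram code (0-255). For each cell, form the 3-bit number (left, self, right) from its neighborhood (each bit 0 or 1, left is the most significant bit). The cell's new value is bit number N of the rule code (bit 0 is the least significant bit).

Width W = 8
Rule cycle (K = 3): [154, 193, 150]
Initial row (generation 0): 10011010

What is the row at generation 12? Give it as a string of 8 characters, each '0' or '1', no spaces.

Answer: 01111110

Derivation:
Gen 0: 10011010
Gen 1 (rule 154): 01110001
Gen 2 (rule 193): 00110100
Gen 3 (rule 150): 01000110
Gen 4 (rule 154): 10101101
Gen 5 (rule 193): 00000100
Gen 6 (rule 150): 00001110
Gen 7 (rule 154): 00011101
Gen 8 (rule 193): 11001100
Gen 9 (rule 150): 00110010
Gen 10 (rule 154): 01101101
Gen 11 (rule 193): 00100100
Gen 12 (rule 150): 01111110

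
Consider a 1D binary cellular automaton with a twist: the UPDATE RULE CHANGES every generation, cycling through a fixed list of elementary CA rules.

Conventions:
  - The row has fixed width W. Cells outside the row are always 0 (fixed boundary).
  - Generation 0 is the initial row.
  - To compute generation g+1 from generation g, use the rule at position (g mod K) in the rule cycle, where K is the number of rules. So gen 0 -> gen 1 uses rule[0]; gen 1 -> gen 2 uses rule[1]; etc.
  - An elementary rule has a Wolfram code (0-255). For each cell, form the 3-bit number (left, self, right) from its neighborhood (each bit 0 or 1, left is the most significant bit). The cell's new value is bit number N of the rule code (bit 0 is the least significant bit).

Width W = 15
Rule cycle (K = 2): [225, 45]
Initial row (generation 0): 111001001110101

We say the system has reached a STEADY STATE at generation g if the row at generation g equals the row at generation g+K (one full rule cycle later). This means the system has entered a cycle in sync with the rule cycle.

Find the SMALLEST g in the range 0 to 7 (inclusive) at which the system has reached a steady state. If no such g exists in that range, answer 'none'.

Answer: none

Derivation:
Gen 0: 111001001110101
Gen 1 (rule 225): 011000000111010
Gen 2 (rule 45): 010011110100110
Gen 3 (rule 225): 000001111000010
Gen 4 (rule 45): 111101000011010
Gen 5 (rule 225): 011110011001100
Gen 6 (rule 45): 010000010001001
Gen 7 (rule 225): 000111000100000
Gen 8 (rule 45): 110100010101111
Gen 9 (rule 225): 011001001010111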